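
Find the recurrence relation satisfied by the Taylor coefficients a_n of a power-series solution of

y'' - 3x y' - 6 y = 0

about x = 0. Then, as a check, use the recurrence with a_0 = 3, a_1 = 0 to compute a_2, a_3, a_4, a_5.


Substitute y = sum_n a_n x^n.
y''(x) has coefficient (n+2)(n+1) a_{n+2} at x^n;
-3 x y'(x) has coefficient -3 n a_n at x^n (shift);
-6 y(x) has coefficient -6 a_n at x^n.
Matching x^n: (n+2)(n+1) a_{n+2} + (-3n - 6) a_n = 0.
Thus a_{n+2} = (3n + 6) / ((n+1)(n+2)) * a_n.

Check with a_0 = 3, a_1 = 0 (apply the recurrence for n = 0, 1, 2, 3): a_0 = 3, a_1 = 0, a_2 = 9, a_3 = 0, a_4 = 9, a_5 = 0.

a_(n+2) = (3n + 6) / ((n+1)(n+2)) * a_n; check: a_0 = 3, a_1 = 0, a_2 = 9, a_3 = 0, a_4 = 9, a_5 = 0


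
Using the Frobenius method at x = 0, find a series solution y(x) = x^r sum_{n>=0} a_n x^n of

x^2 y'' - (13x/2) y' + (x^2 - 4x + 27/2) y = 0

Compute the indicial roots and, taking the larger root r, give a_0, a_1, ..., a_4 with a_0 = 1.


Write in Frobenius form y'' + (p(x)/x) y' + (q(x)/x^2) y = 0:
  p(x) = -13/2,  q(x) = x^2 - 4x + 27/2.
Indicial equation: r(r-1) + (-13/2) r + (27/2) = 0 -> roots r_1 = 9/2, r_2 = 3.
Take r = r_1 = 9/2. Let y(x) = x^r sum_{n>=0} a_n x^n with a_0 = 1.
Substitute y = x^r sum a_n x^n and match x^{r+n}. The recurrence is
  D(n) a_n - 4 a_{n-1} + 1 a_{n-2} = 0,  where D(n) = (r+n)(r+n-1) + (-13/2)(r+n) + (27/2).
  a_n = [4 a_{n-1} - 1 a_{n-2}] / D(n).
Since the indicial polynomial factors as (r - r_1)(r - r_2), D(n) = (r_1 + n - r_1)(r_1 + n - r_2) = n(n + 3/2).
Evaluating step by step (a_0 = 1):
  n = 1: D(1) = 1(1 + 3/2) = 5/2; numerator = 4(1) = 4; a_1 = (4)/(5/2) = 8/5
  n = 2: D(2) = 2(2 + 3/2) = 7; numerator = 4(8/5) - 1(1) = 27/5; a_2 = (27/5)/(7) = 27/35
  n = 3: D(3) = 3(3 + 3/2) = 27/2; numerator = 4(27/35) - 1(8/5) = 52/35; a_3 = (52/35)/(27/2) = 104/945
  n = 4: D(4) = 4(4 + 3/2) = 22; numerator = 4(104/945) - 1(27/35) = -313/945; a_4 = (-313/945)/(22) = -313/20790

r = 9/2; a_0 = 1; a_1 = 8/5; a_2 = 27/35; a_3 = 104/945; a_4 = -313/20790


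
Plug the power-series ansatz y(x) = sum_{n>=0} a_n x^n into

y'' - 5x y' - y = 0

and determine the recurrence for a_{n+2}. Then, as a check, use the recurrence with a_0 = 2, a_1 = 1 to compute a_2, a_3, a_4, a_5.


Substitute y = sum_n a_n x^n.
y''(x) has coefficient (n+2)(n+1) a_{n+2} at x^n;
-5 x y'(x) has coefficient -5 n a_n at x^n (shift);
-y(x) has coefficient -1 a_n at x^n.
Matching x^n: (n+2)(n+1) a_{n+2} + (-5n - 1) a_n = 0.
Thus a_{n+2} = (5n + 1) / ((n+1)(n+2)) * a_n.

Check with a_0 = 2, a_1 = 1 (apply the recurrence for n = 0, 1, 2, 3): a_0 = 2, a_1 = 1, a_2 = 1, a_3 = 1, a_4 = 11/12, a_5 = 4/5.

a_(n+2) = (5n + 1) / ((n+1)(n+2)) * a_n; check: a_0 = 2, a_1 = 1, a_2 = 1, a_3 = 1, a_4 = 11/12, a_5 = 4/5


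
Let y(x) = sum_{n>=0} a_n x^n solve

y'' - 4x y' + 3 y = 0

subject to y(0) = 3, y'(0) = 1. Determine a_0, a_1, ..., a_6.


Ansatz: y(x) = sum_{n>=0} a_n x^n, so y'(x) = sum_{n>=1} n a_n x^(n-1) and y''(x) = sum_{n>=2} n(n-1) a_n x^(n-2).
Substitute into P(x) y'' + Q(x) y' + R(x) y = 0 with P(x) = 1, Q(x) = -4x, R(x) = 3, and match powers of x.
Initial conditions: a_0 = 3, a_1 = 1.
Setting the coefficient of each power of x to zero and solving order by order (substituting the coefficients already found):
  x^0: 2 a_2 + 3 a_0 = 0  ->  2 a_2 = -3 a_0 = -9  ->  a_2 = -9/2
  x^1: 6 a_3 - a_1 = 0  ->  6 a_3 = a_1 = 1  ->  a_3 = 1/6
  x^2: 12 a_4 - 5 a_2 = 0  ->  12 a_4 = 5 a_2 = -45/2  ->  a_4 = -15/8
  x^3: 20 a_5 - 9 a_3 = 0  ->  20 a_5 = 9 a_3 = 3/2  ->  a_5 = 3/40
  x^4: 30 a_6 - 13 a_4 = 0  ->  30 a_6 = 13 a_4 = -195/8  ->  a_6 = -13/16
Truncated series: y(x) = 3 + x - (9/2) x^2 + (1/6) x^3 - (15/8) x^4 + (3/40) x^5 - (13/16) x^6 + O(x^7).

a_0 = 3; a_1 = 1; a_2 = -9/2; a_3 = 1/6; a_4 = -15/8; a_5 = 3/40; a_6 = -13/16


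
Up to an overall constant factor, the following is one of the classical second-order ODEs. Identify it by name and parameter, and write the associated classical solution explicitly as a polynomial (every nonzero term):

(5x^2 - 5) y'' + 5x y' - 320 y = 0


All three coefficients share the factor -5; dividing through by -5 gives  (1 - x^2) y'' - x y' + 64 y = 0.
This matches the Chebyshev equation (1 - x^2) y'' - x y' + n^2 y = 0 (note the -x y' term, not -2x y') with n^2 = 64, so n = 8; the polynomial solution is T_8(x).
With y = sum_k a_k x^k, matching x^k gives (k+2)(k+1) a_{k+2} = (k^2 - n^2) a_k = (k - 8)(k + 8) a_k. The right side vanishes at k = 8, so the series with the parity of 8 terminates at degree 8.
Standard normalization: leading coefficient of T_n is 2^(n-1), so a_8 = 2^7 = 128. Work downward with a_k = (k+1)(k+2) a_{k+2} / ((k - 8)(k + 8)):
  a_6 = (7)(8)(128) / ((6 - 8)(6 + 8)) = 7168/(-28) = -256
  a_4 = (5)(6)(-256) / ((4 - 8)(4 + 8)) = -7680/(-48) = 160
  a_2 = (3)(4)(160) / ((2 - 8)(2 + 8)) = 1920/(-60) = -32
  a_0 = (1)(2)(-32) / ((0 - 8)(0 + 8)) = -64/(-64) = 1
Hence T_8(x) = 128 x^8 - 256 x^6 + 160 x^4 - 32 x^2 + 1.

T_8(x); series = 128 x^8 - 256 x^6 + 160 x^4 - 32 x^2 + 1


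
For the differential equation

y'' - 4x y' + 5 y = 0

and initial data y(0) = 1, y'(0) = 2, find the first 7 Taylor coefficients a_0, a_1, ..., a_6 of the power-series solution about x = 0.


Ansatz: y(x) = sum_{n>=0} a_n x^n, so y'(x) = sum_{n>=1} n a_n x^(n-1) and y''(x) = sum_{n>=2} n(n-1) a_n x^(n-2).
Substitute into P(x) y'' + Q(x) y' + R(x) y = 0 with P(x) = 1, Q(x) = -4x, R(x) = 5, and match powers of x.
Initial conditions: a_0 = 1, a_1 = 2.
Setting the coefficient of each power of x to zero and solving order by order (substituting the coefficients already found):
  x^0: 2 a_2 + 5 a_0 = 0  ->  2 a_2 = -5 a_0 = -5  ->  a_2 = -5/2
  x^1: 6 a_3 + a_1 = 0  ->  6 a_3 = -a_1 = -2  ->  a_3 = -1/3
  x^2: 12 a_4 - 3 a_2 = 0  ->  12 a_4 = 3 a_2 = -15/2  ->  a_4 = -5/8
  x^3: 20 a_5 - 7 a_3 = 0  ->  20 a_5 = 7 a_3 = -7/3  ->  a_5 = -7/60
  x^4: 30 a_6 - 11 a_4 = 0  ->  30 a_6 = 11 a_4 = -55/8  ->  a_6 = -11/48
Truncated series: y(x) = 1 + 2 x - (5/2) x^2 - (1/3) x^3 - (5/8) x^4 - (7/60) x^5 - (11/48) x^6 + O(x^7).

a_0 = 1; a_1 = 2; a_2 = -5/2; a_3 = -1/3; a_4 = -5/8; a_5 = -7/60; a_6 = -11/48


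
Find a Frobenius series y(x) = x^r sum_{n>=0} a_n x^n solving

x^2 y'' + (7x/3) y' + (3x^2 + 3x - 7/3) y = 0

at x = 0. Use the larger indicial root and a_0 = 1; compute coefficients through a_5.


Write in Frobenius form y'' + (p(x)/x) y' + (q(x)/x^2) y = 0:
  p(x) = 7/3,  q(x) = 3x^2 + 3x - 7/3.
Indicial equation: r(r-1) + (7/3) r + (-7/3) = 0 -> roots r_1 = 1, r_2 = -7/3.
Take r = r_1 = 1. Let y(x) = x^r sum_{n>=0} a_n x^n with a_0 = 1.
Substitute y = x^r sum a_n x^n and match x^{r+n}. The recurrence is
  D(n) a_n + 3 a_{n-1} + 3 a_{n-2} = 0,  where D(n) = (r+n)(r+n-1) + (7/3)(r+n) + (-7/3).
  a_n = [-3 a_{n-1} - 3 a_{n-2}] / D(n).
Since the indicial polynomial factors as (r - r_1)(r - r_2), D(n) = (r_1 + n - r_1)(r_1 + n - r_2) = n(n + 10/3).
Evaluating step by step (a_0 = 1):
  n = 1: D(1) = 1(1 + 10/3) = 13/3; numerator = -3(1) = -3; a_1 = (-3)/(13/3) = -9/13
  n = 2: D(2) = 2(2 + 10/3) = 32/3; numerator = -3(-9/13) - 3(1) = -12/13; a_2 = (-12/13)/(32/3) = -9/104
  n = 3: D(3) = 3(3 + 10/3) = 19; numerator = -3(-9/104) - 3(-9/13) = 243/104; a_3 = (243/104)/(19) = 243/1976
  n = 4: D(4) = 4(4 + 10/3) = 88/3; numerator = -3(243/1976) - 3(-9/104) = -27/247; a_4 = (-27/247)/(88/3) = -81/21736
  n = 5: D(5) = 5(5 + 10/3) = 125/3; numerator = -3(-81/21736) - 3(243/1976) = -972/2717; a_5 = (-972/2717)/(125/3) = -2916/339625

r = 1; a_0 = 1; a_1 = -9/13; a_2 = -9/104; a_3 = 243/1976; a_4 = -81/21736; a_5 = -2916/339625


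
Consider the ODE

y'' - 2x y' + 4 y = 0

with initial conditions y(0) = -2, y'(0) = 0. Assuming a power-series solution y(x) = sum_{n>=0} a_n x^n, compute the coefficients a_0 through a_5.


Ansatz: y(x) = sum_{n>=0} a_n x^n, so y'(x) = sum_{n>=1} n a_n x^(n-1) and y''(x) = sum_{n>=2} n(n-1) a_n x^(n-2).
Substitute into P(x) y'' + Q(x) y' + R(x) y = 0 with P(x) = 1, Q(x) = -2x, R(x) = 4, and match powers of x.
Initial conditions: a_0 = -2, a_1 = 0.
Setting the coefficient of each power of x to zero and solving order by order (substituting the coefficients already found):
  x^0: 2 a_2 + 4 a_0 = 0  ->  2 a_2 = -4 a_0 = 8  ->  a_2 = 4
  x^1: 6 a_3 + 2 a_1 = 0  ->  6 a_3 = -2 a_1 = 0  ->  a_3 = 0
  x^2: 12 a_4 = 0  ->  a_4 = 0
  x^3: 20 a_5 - 2 a_3 = 0  ->  20 a_5 = 2 a_3 = 0  ->  a_5 = 0
Truncated series: y(x) = -2 + 4 x^2 + O(x^6).

a_0 = -2; a_1 = 0; a_2 = 4; a_3 = 0; a_4 = 0; a_5 = 0


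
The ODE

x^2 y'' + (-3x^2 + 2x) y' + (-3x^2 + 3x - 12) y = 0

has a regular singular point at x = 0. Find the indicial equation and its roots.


Divide by x^2 to reach normal form y'' + P_1(x) y' + P_2(x) y = 0 with P_1(x) = -3 + 2/x and P_2(x) = -3 + 3/x - 12/x^2.
x = 0 is a singular point because the y'-coefficient -3 + 2/x has a pole at x = 0 and the y-coefficient -3 + 3/x - 12/x^2 has a pole at x = 0.
It is a regular singular point because x P_1(x) = p(x) = 2 - 3x and x^2 P_2(x) = q(x) = -3x^2 + 3x - 12 are polynomials, hence analytic at x = 0.
p(0) = 2,  q(0) = -12.
Indicial equation: r(r-1) + p(0) r + q(0) = 0, i.e. r^2 + (p(0) - 1) r + q(0) = 0, i.e. r^2 + 1 r - 12 = 0.
Discriminant: (1)^2 - 4(-12) = 49, so r = (-1 ± 7)/2.
Solving: r_1 = 3, r_2 = -4.

indicial: r^2 + 1 r - 12 = 0; roots r_1 = 3, r_2 = -4


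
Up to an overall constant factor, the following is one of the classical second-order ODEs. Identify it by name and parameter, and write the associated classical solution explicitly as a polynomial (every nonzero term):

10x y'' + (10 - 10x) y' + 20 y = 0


All three coefficients share the factor 10; dividing through by 10 gives  x y'' + (1 - x) y' + 2 y = 0.
This matches the Laguerre equation x y'' + (1 - x) y' + n y = 0 with n = 2; the polynomial solution is L_2(x).
With y = sum_k a_k x^k, matching x^k gives (k+1)k a_{k+1} + (k+1) a_{k+1} - k a_k + n a_k = 0, i.e. (k+1)^2 a_{k+1} = (k - n) a_k = (k - 2) a_k. The right side vanishes at k = 2, so the series terminates at degree 2.
Standard normalization L_n(0) = 1 gives a_0 = 1. Work upward with a_{k+1} = (k - 2) a_k / (k+1)^2:
  a_1 = (0 - 2)(1) / 1^2 = -2/1 = -2
  a_2 = (1 - 2)(-2) / 2^2 = 2/4 = 1/2
Hence L_2(x) = x^2/2 - 2 x + 1.

L_2(x); series = x^2/2 - 2 x + 1


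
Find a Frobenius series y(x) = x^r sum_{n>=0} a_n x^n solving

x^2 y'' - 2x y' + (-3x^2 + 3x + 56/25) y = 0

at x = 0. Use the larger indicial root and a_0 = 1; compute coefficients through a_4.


Write in Frobenius form y'' + (p(x)/x) y' + (q(x)/x^2) y = 0:
  p(x) = -2,  q(x) = -3x^2 + 3x + 56/25.
Indicial equation: r(r-1) + (-2) r + (56/25) = 0 -> roots r_1 = 8/5, r_2 = 7/5.
Take r = r_1 = 8/5. Let y(x) = x^r sum_{n>=0} a_n x^n with a_0 = 1.
Substitute y = x^r sum a_n x^n and match x^{r+n}. The recurrence is
  D(n) a_n + 3 a_{n-1} - 3 a_{n-2} = 0,  where D(n) = (r+n)(r+n-1) + (-2)(r+n) + (56/25).
  a_n = [-3 a_{n-1} + 3 a_{n-2}] / D(n).
Since the indicial polynomial factors as (r - r_1)(r - r_2), D(n) = (r_1 + n - r_1)(r_1 + n - r_2) = n(n + 1/5).
Evaluating step by step (a_0 = 1):
  n = 1: D(1) = 1(1 + 1/5) = 6/5; numerator = -3(1) = -3; a_1 = (-3)/(6/5) = -5/2
  n = 2: D(2) = 2(2 + 1/5) = 22/5; numerator = -3(-5/2) + 3(1) = 21/2; a_2 = (21/2)/(22/5) = 105/44
  n = 3: D(3) = 3(3 + 1/5) = 48/5; numerator = -3(105/44) + 3(-5/2) = -645/44; a_3 = (-645/44)/(48/5) = -1075/704
  n = 4: D(4) = 4(4 + 1/5) = 84/5; numerator = -3(-1075/704) + 3(105/44) = 8265/704; a_4 = (8265/704)/(84/5) = 13775/19712

r = 8/5; a_0 = 1; a_1 = -5/2; a_2 = 105/44; a_3 = -1075/704; a_4 = 13775/19712


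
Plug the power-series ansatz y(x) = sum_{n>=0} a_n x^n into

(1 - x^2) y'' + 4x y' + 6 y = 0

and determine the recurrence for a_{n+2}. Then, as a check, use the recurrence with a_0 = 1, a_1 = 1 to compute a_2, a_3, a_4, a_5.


Substitute y = sum_n a_n x^n.
(1 - 1 x^2) y'' contributes (n+2)(n+1) a_{n+2} - n(n-1) a_n at x^n.
4 x y'(x) contributes 4 n a_n at x^n.
6 y(x) contributes 6 a_n at x^n.
Matching x^n: (n+2)(n+1) a_{n+2} + (-n(n-1) + 4 n + 6) a_n = 0.
Thus a_{n+2} = (n(n-1) - 4 n - 6) / ((n+1)(n+2)) * a_n.

Check with a_0 = 1, a_1 = 1 (apply the recurrence for n = 0, 1, 2, 3): a_0 = 1, a_1 = 1, a_2 = -3, a_3 = -5/3, a_4 = 3, a_5 = 1.

a_(n+2) = (n(n-1) - 4 n - 6) / ((n+1)(n+2)) * a_n; check: a_0 = 1, a_1 = 1, a_2 = -3, a_3 = -5/3, a_4 = 3, a_5 = 1


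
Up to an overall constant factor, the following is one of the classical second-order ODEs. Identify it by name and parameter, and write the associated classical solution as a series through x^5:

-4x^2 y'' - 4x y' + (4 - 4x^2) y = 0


All three coefficients share the factor -4; dividing through by -4 gives  x^2 y'' + x y' + (x^2 - 1) y = 0.
This matches the Bessel equation x^2 y'' + x y' + (x^2 - nu^2) y = 0 with nu^2 = 1, so nu = 1; the solution bounded at x = 0 is J_1(x).
Frobenius at x = 0: indicial roots ±nu; for r = nu the recurrence k(k + 2nu) c_k = -c_{k-2} gives the standard series J_nu(x) = sum_{k>=0} (-1)^k / (k! (k+nu)!) (x/2)^(2k+nu). Evaluate the first 3 terms:
  k = 0: (-1)^0 / (0! * 1! * 2^1) x^1 = 1/(1*1*2) x^1 = (1/2) x^1
  k = 1: (-1)^1 / (1! * 2! * 2^3) x^3 = -1/(1*2*8) x^3 = (-1/16) x^3
  k = 2: (-1)^2 / (2! * 3! * 2^5) x^5 = 1/(2*6*32) x^5 = (1/384) x^5
Hence J_1(x) = x^5/384 - x^3/16 + x/2 + ....

J_1(x); series = x^5/384 - x^3/16 + x/2


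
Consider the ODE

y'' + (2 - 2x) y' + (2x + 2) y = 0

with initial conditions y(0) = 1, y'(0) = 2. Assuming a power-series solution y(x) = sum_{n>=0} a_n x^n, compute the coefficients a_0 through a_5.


Ansatz: y(x) = sum_{n>=0} a_n x^n, so y'(x) = sum_{n>=1} n a_n x^(n-1) and y''(x) = sum_{n>=2} n(n-1) a_n x^(n-2).
Substitute into P(x) y'' + Q(x) y' + R(x) y = 0 with P(x) = 1, Q(x) = 2 - 2x, R(x) = 2x + 2, and match powers of x.
Initial conditions: a_0 = 1, a_1 = 2.
Setting the coefficient of each power of x to zero and solving order by order (substituting the coefficients already found):
  x^0: 2 a_2 + 2 a_1 + 2 a_0 = 0  ->  2 a_2 = -2 a_1 - 2 a_0 = -6  ->  a_2 = -3
  x^1: 6 a_3 + 4 a_2 + 2 a_0 = 0  ->  6 a_3 = -4 a_2 - 2 a_0 = 10  ->  a_3 = 5/3
  x^2: 12 a_4 + 6 a_3 - 2 a_2 + 2 a_1 = 0  ->  12 a_4 = -6 a_3 + 2 a_2 - 2 a_1 = -20  ->  a_4 = -5/3
  x^3: 20 a_5 + 8 a_4 - 4 a_3 + 2 a_2 = 0  ->  20 a_5 = -8 a_4 + 4 a_3 - 2 a_2 = 26  ->  a_5 = 13/10
Truncated series: y(x) = 1 + 2 x - 3 x^2 + (5/3) x^3 - (5/3) x^4 + (13/10) x^5 + O(x^6).

a_0 = 1; a_1 = 2; a_2 = -3; a_3 = 5/3; a_4 = -5/3; a_5 = 13/10


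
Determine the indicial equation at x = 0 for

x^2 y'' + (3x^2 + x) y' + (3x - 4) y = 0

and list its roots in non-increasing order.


Divide by x^2 to reach normal form y'' + P_1(x) y' + P_2(x) y = 0 with P_1(x) = 3 + 1/x and P_2(x) = 3/x - 4/x^2.
x = 0 is a singular point because the y'-coefficient 3 + 1/x has a pole at x = 0 and the y-coefficient 3/x - 4/x^2 has a pole at x = 0.
It is a regular singular point because x P_1(x) = p(x) = 3x + 1 and x^2 P_2(x) = q(x) = 3x - 4 are polynomials, hence analytic at x = 0.
p(0) = 1,  q(0) = -4.
Indicial equation: r(r-1) + p(0) r + q(0) = 0, i.e. r^2 + (p(0) - 1) r + q(0) = 0, i.e. r^2 - 4 = 0.
Discriminant: (0)^2 - 4(-4) = 16, so r = (0 ± 4)/2.
Solving: r_1 = 2, r_2 = -2.

indicial: r^2 - 4 = 0; roots r_1 = 2, r_2 = -2


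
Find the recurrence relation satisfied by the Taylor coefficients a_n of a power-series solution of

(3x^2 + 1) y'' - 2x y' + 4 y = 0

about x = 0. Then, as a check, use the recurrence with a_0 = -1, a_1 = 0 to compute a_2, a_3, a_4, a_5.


Substitute y = sum_n a_n x^n.
(1 + 3 x^2) y'' contributes (n+2)(n+1) a_{n+2} + 3 n(n-1) a_n at x^n.
-2 x y'(x) contributes -2 n a_n at x^n.
4 y(x) contributes 4 a_n at x^n.
Matching x^n: (n+2)(n+1) a_{n+2} + (3 n(n-1) - 2 n + 4) a_n = 0.
Thus a_{n+2} = (-3 n(n-1) + 2 n - 4) / ((n+1)(n+2)) * a_n.

Check with a_0 = -1, a_1 = 0 (apply the recurrence for n = 0, 1, 2, 3): a_0 = -1, a_1 = 0, a_2 = 2, a_3 = 0, a_4 = -1, a_5 = 0.

a_(n+2) = (-3 n(n-1) + 2 n - 4) / ((n+1)(n+2)) * a_n; check: a_0 = -1, a_1 = 0, a_2 = 2, a_3 = 0, a_4 = -1, a_5 = 0


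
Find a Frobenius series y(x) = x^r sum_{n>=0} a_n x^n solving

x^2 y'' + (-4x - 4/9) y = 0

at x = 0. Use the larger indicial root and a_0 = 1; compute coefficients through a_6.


Write in Frobenius form y'' + (p(x)/x) y' + (q(x)/x^2) y = 0:
  p(x) = 0,  q(x) = -4x - 4/9.
Indicial equation: r(r-1) + (0) r + (-4/9) = 0 -> roots r_1 = 4/3, r_2 = -1/3.
Take r = r_1 = 4/3. Let y(x) = x^r sum_{n>=0} a_n x^n with a_0 = 1.
Substitute y = x^r sum a_n x^n and match x^{r+n}. The recurrence is
  D(n) a_n - 4 a_{n-1} = 0,  where D(n) = (r+n)(r+n-1) + (0)(r+n) + (-4/9).
  a_n = 4 / D(n) * a_{n-1}.
Since the indicial polynomial factors as (r - r_1)(r - r_2), D(n) = (r_1 + n - r_1)(r_1 + n - r_2) = n(n + 5/3).
Evaluating step by step (a_0 = 1):
  n = 1: D(1) = 1(1 + 5/3) = 8/3; numerator = 4(1) = 4; a_1 = (4)/(8/3) = 3/2
  n = 2: D(2) = 2(2 + 5/3) = 22/3; numerator = 4(3/2) = 6; a_2 = (6)/(22/3) = 9/11
  n = 3: D(3) = 3(3 + 5/3) = 14; numerator = 4(9/11) = 36/11; a_3 = (36/11)/(14) = 18/77
  n = 4: D(4) = 4(4 + 5/3) = 68/3; numerator = 4(18/77) = 72/77; a_4 = (72/77)/(68/3) = 54/1309
  n = 5: D(5) = 5(5 + 5/3) = 100/3; numerator = 4(54/1309) = 216/1309; a_5 = (216/1309)/(100/3) = 162/32725
  n = 6: D(6) = 6(6 + 5/3) = 46; numerator = 4(162/32725) = 648/32725; a_6 = (648/32725)/(46) = 324/752675

r = 4/3; a_0 = 1; a_1 = 3/2; a_2 = 9/11; a_3 = 18/77; a_4 = 54/1309; a_5 = 162/32725; a_6 = 324/752675


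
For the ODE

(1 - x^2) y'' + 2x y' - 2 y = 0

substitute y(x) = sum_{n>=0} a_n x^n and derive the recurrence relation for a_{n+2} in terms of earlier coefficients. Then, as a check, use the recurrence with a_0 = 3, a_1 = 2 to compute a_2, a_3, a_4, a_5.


Substitute y = sum_n a_n x^n.
(1 - 1 x^2) y'' contributes (n+2)(n+1) a_{n+2} - n(n-1) a_n at x^n.
2 x y'(x) contributes 2 n a_n at x^n.
-2 y(x) contributes -2 a_n at x^n.
Matching x^n: (n+2)(n+1) a_{n+2} + (-n(n-1) + 2 n - 2) a_n = 0.
Thus a_{n+2} = (n(n-1) - 2 n + 2) / ((n+1)(n+2)) * a_n.

Check with a_0 = 3, a_1 = 2 (apply the recurrence for n = 0, 1, 2, 3): a_0 = 3, a_1 = 2, a_2 = 3, a_3 = 0, a_4 = 0, a_5 = 0.

a_(n+2) = (n(n-1) - 2 n + 2) / ((n+1)(n+2)) * a_n; check: a_0 = 3, a_1 = 2, a_2 = 3, a_3 = 0, a_4 = 0, a_5 = 0


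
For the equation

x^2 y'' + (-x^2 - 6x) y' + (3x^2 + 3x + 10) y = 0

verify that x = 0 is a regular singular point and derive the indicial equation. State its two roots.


Divide by x^2 to reach normal form y'' + P_1(x) y' + P_2(x) y = 0 with P_1(x) = -1 - 6/x and P_2(x) = 3 + 3/x + 10/x^2.
x = 0 is a singular point because the y'-coefficient -1 - 6/x has a pole at x = 0 and the y-coefficient 3 + 3/x + 10/x^2 has a pole at x = 0.
It is a regular singular point because x P_1(x) = p(x) = -x - 6 and x^2 P_2(x) = q(x) = 3x^2 + 3x + 10 are polynomials, hence analytic at x = 0.
p(0) = -6,  q(0) = 10.
Indicial equation: r(r-1) + p(0) r + q(0) = 0, i.e. r^2 + (p(0) - 1) r + q(0) = 0, i.e. r^2 - 7 r + 10 = 0.
Discriminant: (-7)^2 - 4(10) = 9, so r = (7 ± 3)/2.
Solving: r_1 = 5, r_2 = 2.

indicial: r^2 - 7 r + 10 = 0; roots r_1 = 5, r_2 = 2


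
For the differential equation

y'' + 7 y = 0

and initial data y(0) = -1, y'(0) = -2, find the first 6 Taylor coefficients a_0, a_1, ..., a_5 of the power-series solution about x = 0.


Ansatz: y(x) = sum_{n>=0} a_n x^n, so y'(x) = sum_{n>=1} n a_n x^(n-1) and y''(x) = sum_{n>=2} n(n-1) a_n x^(n-2).
Substitute into P(x) y'' + Q(x) y' + R(x) y = 0 with P(x) = 1, Q(x) = 0, R(x) = 7, and match powers of x.
Initial conditions: a_0 = -1, a_1 = -2.
Setting the coefficient of each power of x to zero and solving order by order (substituting the coefficients already found):
  x^0: 2 a_2 + 7 a_0 = 0  ->  2 a_2 = -7 a_0 = 7  ->  a_2 = 7/2
  x^1: 6 a_3 + 7 a_1 = 0  ->  6 a_3 = -7 a_1 = 14  ->  a_3 = 7/3
  x^2: 12 a_4 + 7 a_2 = 0  ->  12 a_4 = -7 a_2 = -49/2  ->  a_4 = -49/24
  x^3: 20 a_5 + 7 a_3 = 0  ->  20 a_5 = -7 a_3 = -49/3  ->  a_5 = -49/60
Truncated series: y(x) = -1 - 2 x + (7/2) x^2 + (7/3) x^3 - (49/24) x^4 - (49/60) x^5 + O(x^6).

a_0 = -1; a_1 = -2; a_2 = 7/2; a_3 = 7/3; a_4 = -49/24; a_5 = -49/60


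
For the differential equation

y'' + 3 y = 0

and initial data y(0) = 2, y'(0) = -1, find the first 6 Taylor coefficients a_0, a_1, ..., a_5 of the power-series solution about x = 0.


Ansatz: y(x) = sum_{n>=0} a_n x^n, so y'(x) = sum_{n>=1} n a_n x^(n-1) and y''(x) = sum_{n>=2} n(n-1) a_n x^(n-2).
Substitute into P(x) y'' + Q(x) y' + R(x) y = 0 with P(x) = 1, Q(x) = 0, R(x) = 3, and match powers of x.
Initial conditions: a_0 = 2, a_1 = -1.
Setting the coefficient of each power of x to zero and solving order by order (substituting the coefficients already found):
  x^0: 2 a_2 + 3 a_0 = 0  ->  2 a_2 = -3 a_0 = -6  ->  a_2 = -3
  x^1: 6 a_3 + 3 a_1 = 0  ->  6 a_3 = -3 a_1 = 3  ->  a_3 = 1/2
  x^2: 12 a_4 + 3 a_2 = 0  ->  12 a_4 = -3 a_2 = 9  ->  a_4 = 3/4
  x^3: 20 a_5 + 3 a_3 = 0  ->  20 a_5 = -3 a_3 = -3/2  ->  a_5 = -3/40
Truncated series: y(x) = 2 - x - 3 x^2 + (1/2) x^3 + (3/4) x^4 - (3/40) x^5 + O(x^6).

a_0 = 2; a_1 = -1; a_2 = -3; a_3 = 1/2; a_4 = 3/4; a_5 = -3/40


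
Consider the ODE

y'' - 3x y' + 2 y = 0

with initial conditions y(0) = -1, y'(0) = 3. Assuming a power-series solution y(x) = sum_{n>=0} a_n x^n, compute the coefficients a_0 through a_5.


Ansatz: y(x) = sum_{n>=0} a_n x^n, so y'(x) = sum_{n>=1} n a_n x^(n-1) and y''(x) = sum_{n>=2} n(n-1) a_n x^(n-2).
Substitute into P(x) y'' + Q(x) y' + R(x) y = 0 with P(x) = 1, Q(x) = -3x, R(x) = 2, and match powers of x.
Initial conditions: a_0 = -1, a_1 = 3.
Setting the coefficient of each power of x to zero and solving order by order (substituting the coefficients already found):
  x^0: 2 a_2 + 2 a_0 = 0  ->  2 a_2 = -2 a_0 = 2  ->  a_2 = 1
  x^1: 6 a_3 - a_1 = 0  ->  6 a_3 = a_1 = 3  ->  a_3 = 1/2
  x^2: 12 a_4 - 4 a_2 = 0  ->  12 a_4 = 4 a_2 = 4  ->  a_4 = 1/3
  x^3: 20 a_5 - 7 a_3 = 0  ->  20 a_5 = 7 a_3 = 7/2  ->  a_5 = 7/40
Truncated series: y(x) = -1 + 3 x + x^2 + (1/2) x^3 + (1/3) x^4 + (7/40) x^5 + O(x^6).

a_0 = -1; a_1 = 3; a_2 = 1; a_3 = 1/2; a_4 = 1/3; a_5 = 7/40


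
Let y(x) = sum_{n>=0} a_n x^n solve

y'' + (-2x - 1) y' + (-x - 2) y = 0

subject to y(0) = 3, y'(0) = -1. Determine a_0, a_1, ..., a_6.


Ansatz: y(x) = sum_{n>=0} a_n x^n, so y'(x) = sum_{n>=1} n a_n x^(n-1) and y''(x) = sum_{n>=2} n(n-1) a_n x^(n-2).
Substitute into P(x) y'' + Q(x) y' + R(x) y = 0 with P(x) = 1, Q(x) = -2x - 1, R(x) = -x - 2, and match powers of x.
Initial conditions: a_0 = 3, a_1 = -1.
Setting the coefficient of each power of x to zero and solving order by order (substituting the coefficients already found):
  x^0: 2 a_2 - a_1 - 2 a_0 = 0  ->  2 a_2 = a_1 + 2 a_0 = 5  ->  a_2 = 5/2
  x^1: 6 a_3 - 2 a_2 - 4 a_1 - a_0 = 0  ->  6 a_3 = 2 a_2 + 4 a_1 + a_0 = 4  ->  a_3 = 2/3
  x^2: 12 a_4 - 3 a_3 - 6 a_2 - a_1 = 0  ->  12 a_4 = 3 a_3 + 6 a_2 + a_1 = 16  ->  a_4 = 4/3
  x^3: 20 a_5 - 4 a_4 - 8 a_3 - a_2 = 0  ->  20 a_5 = 4 a_4 + 8 a_3 + a_2 = 79/6  ->  a_5 = 79/120
  x^4: 30 a_6 - 5 a_5 - 10 a_4 - a_3 = 0  ->  30 a_6 = 5 a_5 + 10 a_4 + a_3 = 415/24  ->  a_6 = 83/144
Truncated series: y(x) = 3 - x + (5/2) x^2 + (2/3) x^3 + (4/3) x^4 + (79/120) x^5 + (83/144) x^6 + O(x^7).

a_0 = 3; a_1 = -1; a_2 = 5/2; a_3 = 2/3; a_4 = 4/3; a_5 = 79/120; a_6 = 83/144


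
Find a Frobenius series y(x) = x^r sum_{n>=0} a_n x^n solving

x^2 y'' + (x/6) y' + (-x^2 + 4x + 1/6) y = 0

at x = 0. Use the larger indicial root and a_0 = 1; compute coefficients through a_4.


Write in Frobenius form y'' + (p(x)/x) y' + (q(x)/x^2) y = 0:
  p(x) = 1/6,  q(x) = -x^2 + 4x + 1/6.
Indicial equation: r(r-1) + (1/6) r + (1/6) = 0 -> roots r_1 = 1/2, r_2 = 1/3.
Take r = r_1 = 1/2. Let y(x) = x^r sum_{n>=0} a_n x^n with a_0 = 1.
Substitute y = x^r sum a_n x^n and match x^{r+n}. The recurrence is
  D(n) a_n + 4 a_{n-1} - 1 a_{n-2} = 0,  where D(n) = (r+n)(r+n-1) + (1/6)(r+n) + (1/6).
  a_n = [-4 a_{n-1} + 1 a_{n-2}] / D(n).
Since the indicial polynomial factors as (r - r_1)(r - r_2), D(n) = (r_1 + n - r_1)(r_1 + n - r_2) = n(n + 1/6).
Evaluating step by step (a_0 = 1):
  n = 1: D(1) = 1(1 + 1/6) = 7/6; numerator = -4(1) = -4; a_1 = (-4)/(7/6) = -24/7
  n = 2: D(2) = 2(2 + 1/6) = 13/3; numerator = -4(-24/7) + 1(1) = 103/7; a_2 = (103/7)/(13/3) = 309/91
  n = 3: D(3) = 3(3 + 1/6) = 19/2; numerator = -4(309/91) + 1(-24/7) = -1548/91; a_3 = (-1548/91)/(19/2) = -3096/1729
  n = 4: D(4) = 4(4 + 1/6) = 50/3; numerator = -4(-3096/1729) + 1(309/91) = 18255/1729; a_4 = (18255/1729)/(50/3) = 10953/17290

r = 1/2; a_0 = 1; a_1 = -24/7; a_2 = 309/91; a_3 = -3096/1729; a_4 = 10953/17290


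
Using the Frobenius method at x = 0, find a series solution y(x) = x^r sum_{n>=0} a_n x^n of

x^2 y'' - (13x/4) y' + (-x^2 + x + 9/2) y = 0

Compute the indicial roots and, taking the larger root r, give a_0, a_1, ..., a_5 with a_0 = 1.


Write in Frobenius form y'' + (p(x)/x) y' + (q(x)/x^2) y = 0:
  p(x) = -13/4,  q(x) = -x^2 + x + 9/2.
Indicial equation: r(r-1) + (-13/4) r + (9/2) = 0 -> roots r_1 = 9/4, r_2 = 2.
Take r = r_1 = 9/4. Let y(x) = x^r sum_{n>=0} a_n x^n with a_0 = 1.
Substitute y = x^r sum a_n x^n and match x^{r+n}. The recurrence is
  D(n) a_n + 1 a_{n-1} - 1 a_{n-2} = 0,  where D(n) = (r+n)(r+n-1) + (-13/4)(r+n) + (9/2).
  a_n = [-1 a_{n-1} + 1 a_{n-2}] / D(n).
Since the indicial polynomial factors as (r - r_1)(r - r_2), D(n) = (r_1 + n - r_1)(r_1 + n - r_2) = n(n + 1/4).
Evaluating step by step (a_0 = 1):
  n = 1: D(1) = 1(1 + 1/4) = 5/4; numerator = -1(1) = -1; a_1 = (-1)/(5/4) = -4/5
  n = 2: D(2) = 2(2 + 1/4) = 9/2; numerator = -1(-4/5) + 1(1) = 9/5; a_2 = (9/5)/(9/2) = 2/5
  n = 3: D(3) = 3(3 + 1/4) = 39/4; numerator = -1(2/5) + 1(-4/5) = -6/5; a_3 = (-6/5)/(39/4) = -8/65
  n = 4: D(4) = 4(4 + 1/4) = 17; numerator = -1(-8/65) + 1(2/5) = 34/65; a_4 = (34/65)/(17) = 2/65
  n = 5: D(5) = 5(5 + 1/4) = 105/4; numerator = -1(2/65) + 1(-8/65) = -2/13; a_5 = (-2/13)/(105/4) = -8/1365

r = 9/4; a_0 = 1; a_1 = -4/5; a_2 = 2/5; a_3 = -8/65; a_4 = 2/65; a_5 = -8/1365


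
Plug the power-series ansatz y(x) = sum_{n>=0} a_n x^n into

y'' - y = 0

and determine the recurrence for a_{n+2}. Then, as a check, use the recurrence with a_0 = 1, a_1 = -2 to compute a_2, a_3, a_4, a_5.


Substitute y = sum_n a_n x^n into y'' + (const) y = 0.
y''(x) = sum_{n>=0} (n+2)(n+1) a_{n+2} x^n.
The ODE becomes sum_n [(n+2)(n+1) a_{n+2} - 1 a_n] x^n = 0.
Setting each coefficient to zero gives the recurrence:
  (n+2)(n+1) a_{n+2} - 1 a_n = 0,
  a_{n+2} = 1 / ((n+1)(n+2)) a_n.

Check with a_0 = 1, a_1 = -2 (apply the recurrence for n = 0, 1, 2, 3): a_0 = 1, a_1 = -2, a_2 = 1/2, a_3 = -1/3, a_4 = 1/24, a_5 = -1/60.

a_{n+2} = 1/((n+1)(n+2)) * a_n; check: a_0 = 1, a_1 = -2, a_2 = 1/2, a_3 = -1/3, a_4 = 1/24, a_5 = -1/60


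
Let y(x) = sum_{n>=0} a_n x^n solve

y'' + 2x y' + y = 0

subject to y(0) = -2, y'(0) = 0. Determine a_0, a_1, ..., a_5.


Ansatz: y(x) = sum_{n>=0} a_n x^n, so y'(x) = sum_{n>=1} n a_n x^(n-1) and y''(x) = sum_{n>=2} n(n-1) a_n x^(n-2).
Substitute into P(x) y'' + Q(x) y' + R(x) y = 0 with P(x) = 1, Q(x) = 2x, R(x) = 1, and match powers of x.
Initial conditions: a_0 = -2, a_1 = 0.
Setting the coefficient of each power of x to zero and solving order by order (substituting the coefficients already found):
  x^0: 2 a_2 + a_0 = 0  ->  2 a_2 = -a_0 = 2  ->  a_2 = 1
  x^1: 6 a_3 + 3 a_1 = 0  ->  6 a_3 = -3 a_1 = 0  ->  a_3 = 0
  x^2: 12 a_4 + 5 a_2 = 0  ->  12 a_4 = -5 a_2 = -5  ->  a_4 = -5/12
  x^3: 20 a_5 + 7 a_3 = 0  ->  20 a_5 = -7 a_3 = 0  ->  a_5 = 0
Truncated series: y(x) = -2 + x^2 - (5/12) x^4 + O(x^6).

a_0 = -2; a_1 = 0; a_2 = 1; a_3 = 0; a_4 = -5/12; a_5 = 0


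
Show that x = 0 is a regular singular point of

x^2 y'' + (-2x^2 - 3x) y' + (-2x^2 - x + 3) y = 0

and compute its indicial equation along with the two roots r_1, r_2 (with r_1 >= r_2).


Divide by x^2 to reach normal form y'' + P_1(x) y' + P_2(x) y = 0 with P_1(x) = -2 - 3/x and P_2(x) = -2 - 1/x + 3/x^2.
x = 0 is a singular point because the y'-coefficient -2 - 3/x has a pole at x = 0 and the y-coefficient -2 - 1/x + 3/x^2 has a pole at x = 0.
It is a regular singular point because x P_1(x) = p(x) = -2x - 3 and x^2 P_2(x) = q(x) = -2x^2 - x + 3 are polynomials, hence analytic at x = 0.
p(0) = -3,  q(0) = 3.
Indicial equation: r(r-1) + p(0) r + q(0) = 0, i.e. r^2 + (p(0) - 1) r + q(0) = 0, i.e. r^2 - 4 r + 3 = 0.
Discriminant: (-4)^2 - 4(3) = 4, so r = (4 ± 2)/2.
Solving: r_1 = 3, r_2 = 1.

indicial: r^2 - 4 r + 3 = 0; roots r_1 = 3, r_2 = 1


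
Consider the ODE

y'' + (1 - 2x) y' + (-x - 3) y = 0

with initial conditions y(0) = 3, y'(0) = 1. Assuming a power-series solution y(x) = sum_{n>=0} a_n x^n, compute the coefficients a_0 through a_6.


Ansatz: y(x) = sum_{n>=0} a_n x^n, so y'(x) = sum_{n>=1} n a_n x^(n-1) and y''(x) = sum_{n>=2} n(n-1) a_n x^(n-2).
Substitute into P(x) y'' + Q(x) y' + R(x) y = 0 with P(x) = 1, Q(x) = 1 - 2x, R(x) = -x - 3, and match powers of x.
Initial conditions: a_0 = 3, a_1 = 1.
Setting the coefficient of each power of x to zero and solving order by order (substituting the coefficients already found):
  x^0: 2 a_2 + a_1 - 3 a_0 = 0  ->  2 a_2 = -a_1 + 3 a_0 = 8  ->  a_2 = 4
  x^1: 6 a_3 + 2 a_2 - 5 a_1 - a_0 = 0  ->  6 a_3 = -2 a_2 + 5 a_1 + a_0 = 0  ->  a_3 = 0
  x^2: 12 a_4 + 3 a_3 - 7 a_2 - a_1 = 0  ->  12 a_4 = -3 a_3 + 7 a_2 + a_1 = 29  ->  a_4 = 29/12
  x^3: 20 a_5 + 4 a_4 - 9 a_3 - a_2 = 0  ->  20 a_5 = -4 a_4 + 9 a_3 + a_2 = -17/3  ->  a_5 = -17/60
  x^4: 30 a_6 + 5 a_5 - 11 a_4 - a_3 = 0  ->  30 a_6 = -5 a_5 + 11 a_4 + a_3 = 28  ->  a_6 = 14/15
Truncated series: y(x) = 3 + x + 4 x^2 + (29/12) x^4 - (17/60) x^5 + (14/15) x^6 + O(x^7).

a_0 = 3; a_1 = 1; a_2 = 4; a_3 = 0; a_4 = 29/12; a_5 = -17/60; a_6 = 14/15


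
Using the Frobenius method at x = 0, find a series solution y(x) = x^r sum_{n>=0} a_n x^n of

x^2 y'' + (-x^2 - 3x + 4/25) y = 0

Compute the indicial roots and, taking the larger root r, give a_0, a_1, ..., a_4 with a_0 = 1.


Write in Frobenius form y'' + (p(x)/x) y' + (q(x)/x^2) y = 0:
  p(x) = 0,  q(x) = -x^2 - 3x + 4/25.
Indicial equation: r(r-1) + (0) r + (4/25) = 0 -> roots r_1 = 4/5, r_2 = 1/5.
Take r = r_1 = 4/5. Let y(x) = x^r sum_{n>=0} a_n x^n with a_0 = 1.
Substitute y = x^r sum a_n x^n and match x^{r+n}. The recurrence is
  D(n) a_n - 3 a_{n-1} - 1 a_{n-2} = 0,  where D(n) = (r+n)(r+n-1) + (0)(r+n) + (4/25).
  a_n = [3 a_{n-1} + 1 a_{n-2}] / D(n).
Since the indicial polynomial factors as (r - r_1)(r - r_2), D(n) = (r_1 + n - r_1)(r_1 + n - r_2) = n(n + 3/5).
Evaluating step by step (a_0 = 1):
  n = 1: D(1) = 1(1 + 3/5) = 8/5; numerator = 3(1) = 3; a_1 = (3)/(8/5) = 15/8
  n = 2: D(2) = 2(2 + 3/5) = 26/5; numerator = 3(15/8) + 1(1) = 53/8; a_2 = (53/8)/(26/5) = 265/208
  n = 3: D(3) = 3(3 + 3/5) = 54/5; numerator = 3(265/208) + 1(15/8) = 1185/208; a_3 = (1185/208)/(54/5) = 1975/3744
  n = 4: D(4) = 4(4 + 3/5) = 92/5; numerator = 3(1975/3744) + 1(265/208) = 3565/1248; a_4 = (3565/1248)/(92/5) = 775/4992

r = 4/5; a_0 = 1; a_1 = 15/8; a_2 = 265/208; a_3 = 1975/3744; a_4 = 775/4992


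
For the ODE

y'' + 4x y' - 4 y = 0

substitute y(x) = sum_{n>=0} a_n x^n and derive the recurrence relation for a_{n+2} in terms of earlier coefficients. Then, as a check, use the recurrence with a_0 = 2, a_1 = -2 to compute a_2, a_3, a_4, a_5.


Substitute y = sum_n a_n x^n.
y''(x) has coefficient (n+2)(n+1) a_{n+2} at x^n;
4 x y'(x) has coefficient 4 n a_n at x^n (shift);
-4 y(x) has coefficient -4 a_n at x^n.
Matching x^n: (n+2)(n+1) a_{n+2} + (4n - 4) a_n = 0.
Thus a_{n+2} = (-4n + 4) / ((n+1)(n+2)) * a_n.

Check with a_0 = 2, a_1 = -2 (apply the recurrence for n = 0, 1, 2, 3): a_0 = 2, a_1 = -2, a_2 = 4, a_3 = 0, a_4 = -4/3, a_5 = 0.

a_(n+2) = (-4n + 4) / ((n+1)(n+2)) * a_n; check: a_0 = 2, a_1 = -2, a_2 = 4, a_3 = 0, a_4 = -4/3, a_5 = 0


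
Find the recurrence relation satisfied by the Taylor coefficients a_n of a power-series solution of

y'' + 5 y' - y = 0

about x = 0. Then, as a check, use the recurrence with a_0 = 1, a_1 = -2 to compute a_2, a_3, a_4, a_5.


Substitute y = sum_n a_n x^n.
y''(x) has coefficient (n+2)(n+1) a_{n+2} at x^n;
5 y'(x) has coefficient 5 (n+1) a_{n+1} at x^n;
-y(x) has coefficient -1 a_n at x^n.
Matching x^n: (n+2)(n+1) a_{n+2} + 5 (n+1) a_{n+1} - 1 a_n = 0.
Thus a_{n+2} = [-5 (n+1) a_{n+1} + 1 a_n] / ((n+1)(n+2)).

Check with a_0 = 1, a_1 = -2 (apply the recurrence for n = 0, 1, 2, 3): a_0 = 1, a_1 = -2, a_2 = 11/2, a_3 = -19/2, a_4 = 37/3, a_5 = -1537/120.

a_(n+2) = [-5 (n+1) a_(n+1) + 1 a_n] / ((n+1)(n+2)); check: a_0 = 1, a_1 = -2, a_2 = 11/2, a_3 = -19/2, a_4 = 37/3, a_5 = -1537/120


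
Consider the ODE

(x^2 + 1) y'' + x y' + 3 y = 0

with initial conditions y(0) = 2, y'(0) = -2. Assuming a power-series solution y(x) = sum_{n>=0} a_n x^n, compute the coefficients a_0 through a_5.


Ansatz: y(x) = sum_{n>=0} a_n x^n, so y'(x) = sum_{n>=1} n a_n x^(n-1) and y''(x) = sum_{n>=2} n(n-1) a_n x^(n-2).
Substitute into P(x) y'' + Q(x) y' + R(x) y = 0 with P(x) = x^2 + 1, Q(x) = x, R(x) = 3, and match powers of x.
Initial conditions: a_0 = 2, a_1 = -2.
Setting the coefficient of each power of x to zero and solving order by order (substituting the coefficients already found):
  x^0: 2 a_2 + 3 a_0 = 0  ->  2 a_2 = -3 a_0 = -6  ->  a_2 = -3
  x^1: 6 a_3 + 4 a_1 = 0  ->  6 a_3 = -4 a_1 = 8  ->  a_3 = 4/3
  x^2: 12 a_4 + 7 a_2 = 0  ->  12 a_4 = -7 a_2 = 21  ->  a_4 = 7/4
  x^3: 20 a_5 + 12 a_3 = 0  ->  20 a_5 = -12 a_3 = -16  ->  a_5 = -4/5
Truncated series: y(x) = 2 - 2 x - 3 x^2 + (4/3) x^3 + (7/4) x^4 - (4/5) x^5 + O(x^6).

a_0 = 2; a_1 = -2; a_2 = -3; a_3 = 4/3; a_4 = 7/4; a_5 = -4/5


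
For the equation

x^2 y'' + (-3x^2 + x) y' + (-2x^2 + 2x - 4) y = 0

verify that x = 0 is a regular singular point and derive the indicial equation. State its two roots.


Divide by x^2 to reach normal form y'' + P_1(x) y' + P_2(x) y = 0 with P_1(x) = -3 + 1/x and P_2(x) = -2 + 2/x - 4/x^2.
x = 0 is a singular point because the y'-coefficient -3 + 1/x has a pole at x = 0 and the y-coefficient -2 + 2/x - 4/x^2 has a pole at x = 0.
It is a regular singular point because x P_1(x) = p(x) = 1 - 3x and x^2 P_2(x) = q(x) = -2x^2 + 2x - 4 are polynomials, hence analytic at x = 0.
p(0) = 1,  q(0) = -4.
Indicial equation: r(r-1) + p(0) r + q(0) = 0, i.e. r^2 + (p(0) - 1) r + q(0) = 0, i.e. r^2 - 4 = 0.
Discriminant: (0)^2 - 4(-4) = 16, so r = (0 ± 4)/2.
Solving: r_1 = 2, r_2 = -2.

indicial: r^2 - 4 = 0; roots r_1 = 2, r_2 = -2


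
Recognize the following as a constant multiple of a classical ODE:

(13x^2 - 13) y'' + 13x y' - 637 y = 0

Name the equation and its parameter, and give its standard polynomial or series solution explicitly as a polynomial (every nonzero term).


All three coefficients share the factor -13; dividing through by -13 gives  (1 - x^2) y'' - x y' + 49 y = 0.
This matches the Chebyshev equation (1 - x^2) y'' - x y' + n^2 y = 0 (note the -x y' term, not -2x y') with n^2 = 49, so n = 7; the polynomial solution is T_7(x).
With y = sum_k a_k x^k, matching x^k gives (k+2)(k+1) a_{k+2} = (k^2 - n^2) a_k = (k - 7)(k + 7) a_k. The right side vanishes at k = 7, so the series with the parity of 7 terminates at degree 7.
Standard normalization: leading coefficient of T_n is 2^(n-1), so a_7 = 2^6 = 64. Work downward with a_k = (k+1)(k+2) a_{k+2} / ((k - 7)(k + 7)):
  a_5 = (6)(7)(64) / ((5 - 7)(5 + 7)) = 2688/(-24) = -112
  a_3 = (4)(5)(-112) / ((3 - 7)(3 + 7)) = -2240/(-40) = 56
  a_1 = (2)(3)(56) / ((1 - 7)(1 + 7)) = 336/(-48) = -7
Hence T_7(x) = 64 x^7 - 112 x^5 + 56 x^3 - 7 x.

T_7(x); series = 64 x^7 - 112 x^5 + 56 x^3 - 7 x


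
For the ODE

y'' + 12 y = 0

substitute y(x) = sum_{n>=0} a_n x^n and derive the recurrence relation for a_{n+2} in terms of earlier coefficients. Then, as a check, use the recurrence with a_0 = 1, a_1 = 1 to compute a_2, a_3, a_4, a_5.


Substitute y = sum_n a_n x^n into y'' + (const) y = 0.
y''(x) = sum_{n>=0} (n+2)(n+1) a_{n+2} x^n.
The ODE becomes sum_n [(n+2)(n+1) a_{n+2} + 12 a_n] x^n = 0.
Setting each coefficient to zero gives the recurrence:
  (n+2)(n+1) a_{n+2} + 12 a_n = 0,
  a_{n+2} = -12 / ((n+1)(n+2)) a_n.

Check with a_0 = 1, a_1 = 1 (apply the recurrence for n = 0, 1, 2, 3): a_0 = 1, a_1 = 1, a_2 = -6, a_3 = -2, a_4 = 6, a_5 = 6/5.

a_{n+2} = -12/((n+1)(n+2)) * a_n; check: a_0 = 1, a_1 = 1, a_2 = -6, a_3 = -2, a_4 = 6, a_5 = 6/5


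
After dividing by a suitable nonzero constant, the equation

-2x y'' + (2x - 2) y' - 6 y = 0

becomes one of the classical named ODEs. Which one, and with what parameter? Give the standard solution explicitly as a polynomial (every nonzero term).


All three coefficients share the factor -2; dividing through by -2 gives  x y'' + (1 - x) y' + 3 y = 0.
This matches the Laguerre equation x y'' + (1 - x) y' + n y = 0 with n = 3; the polynomial solution is L_3(x).
With y = sum_k a_k x^k, matching x^k gives (k+1)k a_{k+1} + (k+1) a_{k+1} - k a_k + n a_k = 0, i.e. (k+1)^2 a_{k+1} = (k - n) a_k = (k - 3) a_k. The right side vanishes at k = 3, so the series terminates at degree 3.
Standard normalization L_n(0) = 1 gives a_0 = 1. Work upward with a_{k+1} = (k - 3) a_k / (k+1)^2:
  a_1 = (0 - 3)(1) / 1^2 = -3/1 = -3
  a_2 = (1 - 3)(-3) / 2^2 = 6/4 = 3/2
  a_3 = (2 - 3)(3/2) / 3^2 = (-3/2)/9 = -1/6
Hence L_3(x) = -x^3/6 + 3 x^2/2 - 3 x + 1.

L_3(x); series = -x^3/6 + 3 x^2/2 - 3 x + 1


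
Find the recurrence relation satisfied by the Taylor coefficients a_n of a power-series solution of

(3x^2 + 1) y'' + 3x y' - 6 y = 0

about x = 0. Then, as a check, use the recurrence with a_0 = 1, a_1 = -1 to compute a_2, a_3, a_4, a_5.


Substitute y = sum_n a_n x^n.
(1 + 3 x^2) y'' contributes (n+2)(n+1) a_{n+2} + 3 n(n-1) a_n at x^n.
3 x y'(x) contributes 3 n a_n at x^n.
-6 y(x) contributes -6 a_n at x^n.
Matching x^n: (n+2)(n+1) a_{n+2} + (3 n(n-1) + 3 n - 6) a_n = 0.
Thus a_{n+2} = (-3 n(n-1) - 3 n + 6) / ((n+1)(n+2)) * a_n.

Check with a_0 = 1, a_1 = -1 (apply the recurrence for n = 0, 1, 2, 3): a_0 = 1, a_1 = -1, a_2 = 3, a_3 = -1/2, a_4 = -3/2, a_5 = 21/40.

a_(n+2) = (-3 n(n-1) - 3 n + 6) / ((n+1)(n+2)) * a_n; check: a_0 = 1, a_1 = -1, a_2 = 3, a_3 = -1/2, a_4 = -3/2, a_5 = 21/40


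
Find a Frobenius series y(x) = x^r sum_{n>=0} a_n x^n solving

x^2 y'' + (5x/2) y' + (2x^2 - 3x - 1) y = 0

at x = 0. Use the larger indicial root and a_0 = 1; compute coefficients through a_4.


Write in Frobenius form y'' + (p(x)/x) y' + (q(x)/x^2) y = 0:
  p(x) = 5/2,  q(x) = 2x^2 - 3x - 1.
Indicial equation: r(r-1) + (5/2) r + (-1) = 0 -> roots r_1 = 1/2, r_2 = -2.
Take r = r_1 = 1/2. Let y(x) = x^r sum_{n>=0} a_n x^n with a_0 = 1.
Substitute y = x^r sum a_n x^n and match x^{r+n}. The recurrence is
  D(n) a_n - 3 a_{n-1} + 2 a_{n-2} = 0,  where D(n) = (r+n)(r+n-1) + (5/2)(r+n) + (-1).
  a_n = [3 a_{n-1} - 2 a_{n-2}] / D(n).
Since the indicial polynomial factors as (r - r_1)(r - r_2), D(n) = (r_1 + n - r_1)(r_1 + n - r_2) = n(n + 5/2).
Evaluating step by step (a_0 = 1):
  n = 1: D(1) = 1(1 + 5/2) = 7/2; numerator = 3(1) = 3; a_1 = (3)/(7/2) = 6/7
  n = 2: D(2) = 2(2 + 5/2) = 9; numerator = 3(6/7) - 2(1) = 4/7; a_2 = (4/7)/(9) = 4/63
  n = 3: D(3) = 3(3 + 5/2) = 33/2; numerator = 3(4/63) - 2(6/7) = -32/21; a_3 = (-32/21)/(33/2) = -64/693
  n = 4: D(4) = 4(4 + 5/2) = 26; numerator = 3(-64/693) - 2(4/63) = -40/99; a_4 = (-40/99)/(26) = -20/1287

r = 1/2; a_0 = 1; a_1 = 6/7; a_2 = 4/63; a_3 = -64/693; a_4 = -20/1287


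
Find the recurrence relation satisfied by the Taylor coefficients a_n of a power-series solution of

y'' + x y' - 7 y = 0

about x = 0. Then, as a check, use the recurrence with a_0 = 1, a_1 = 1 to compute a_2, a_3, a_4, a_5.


Substitute y = sum_n a_n x^n.
y''(x) has coefficient (n+2)(n+1) a_{n+2} at x^n;
x y'(x) has coefficient n a_n at x^n (shift);
-7 y(x) has coefficient -7 a_n at x^n.
Matching x^n: (n+2)(n+1) a_{n+2} + (n - 7) a_n = 0.
Thus a_{n+2} = (-n + 7) / ((n+1)(n+2)) * a_n.

Check with a_0 = 1, a_1 = 1 (apply the recurrence for n = 0, 1, 2, 3): a_0 = 1, a_1 = 1, a_2 = 7/2, a_3 = 1, a_4 = 35/24, a_5 = 1/5.

a_(n+2) = (-n + 7) / ((n+1)(n+2)) * a_n; check: a_0 = 1, a_1 = 1, a_2 = 7/2, a_3 = 1, a_4 = 35/24, a_5 = 1/5


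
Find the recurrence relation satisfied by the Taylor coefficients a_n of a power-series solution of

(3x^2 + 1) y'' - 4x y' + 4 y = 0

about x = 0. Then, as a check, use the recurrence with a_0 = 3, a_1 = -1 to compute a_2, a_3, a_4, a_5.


Substitute y = sum_n a_n x^n.
(1 + 3 x^2) y'' contributes (n+2)(n+1) a_{n+2} + 3 n(n-1) a_n at x^n.
-4 x y'(x) contributes -4 n a_n at x^n.
4 y(x) contributes 4 a_n at x^n.
Matching x^n: (n+2)(n+1) a_{n+2} + (3 n(n-1) - 4 n + 4) a_n = 0.
Thus a_{n+2} = (-3 n(n-1) + 4 n - 4) / ((n+1)(n+2)) * a_n.

Check with a_0 = 3, a_1 = -1 (apply the recurrence for n = 0, 1, 2, 3): a_0 = 3, a_1 = -1, a_2 = -6, a_3 = 0, a_4 = 1, a_5 = 0.

a_(n+2) = (-3 n(n-1) + 4 n - 4) / ((n+1)(n+2)) * a_n; check: a_0 = 3, a_1 = -1, a_2 = -6, a_3 = 0, a_4 = 1, a_5 = 0
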